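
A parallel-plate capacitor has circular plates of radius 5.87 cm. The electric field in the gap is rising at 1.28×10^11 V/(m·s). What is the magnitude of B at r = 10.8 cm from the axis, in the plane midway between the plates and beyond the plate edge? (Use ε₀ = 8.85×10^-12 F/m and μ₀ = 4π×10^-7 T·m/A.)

2.27×10^-8 T

Total displacement current: I_d = ε₀(πR²)(dE/dt) = (8.85×10^-12)(0.01082)(1.28×10^11) = 0.01226 A.
Outside the plates the loop encloses all of I_d, so B·2πr = μ₀ I_d and B = 2.27×10^-8 T.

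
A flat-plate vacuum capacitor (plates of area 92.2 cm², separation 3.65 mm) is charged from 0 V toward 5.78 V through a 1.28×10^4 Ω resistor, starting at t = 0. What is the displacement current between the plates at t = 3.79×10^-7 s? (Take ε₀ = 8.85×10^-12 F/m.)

C = ε₀A/d = (8.85×10^-12)(9.22×10^-3)/(3.65×10^-3) = 2.236×10^-11 F, so τ = RC = 2.862×10^-7 s.
The conduction current is I(t) = (V₀/R) e^(−t/τ), and the displacement current between the plates equals it.
t/τ = 1.324; I_d = (5.78/1.28×10^4) · e^(−1.324) = (4.516×10^-4)(0.2661) = 1.20×10^-4 A.

1.20×10^-4 A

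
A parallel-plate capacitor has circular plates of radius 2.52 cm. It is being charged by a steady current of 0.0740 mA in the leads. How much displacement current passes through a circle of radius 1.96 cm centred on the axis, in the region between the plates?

Between the plates the displacement current equals the wire current: I_d = 0.0740 mA = 7.40×10^-5 A.
Since J_d is uniform, the enclosed fraction is (r/R)² = 0.6049, giving I_d,enc = 4.48×10^-5 A.

4.48×10^-5 A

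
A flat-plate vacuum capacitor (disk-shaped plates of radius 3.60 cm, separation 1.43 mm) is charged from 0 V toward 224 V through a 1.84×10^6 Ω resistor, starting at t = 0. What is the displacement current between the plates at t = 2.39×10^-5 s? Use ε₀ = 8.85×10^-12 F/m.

7.27×10^-5 A

With C = ε₀A/d = (8.85×10^-12)(4.072×10^-3)/(1.43×10^-3) = 2.520×10^-11 F, the time constant is τ = RC = 4.637×10^-5 s, so t/τ = 0.5154 and e^(−t/τ) = 0.5973.
I_d = I_cond = (V₀/R) e^(−t/τ) = (1.217×10^-4)(0.5973) = 7.27×10^-5 A.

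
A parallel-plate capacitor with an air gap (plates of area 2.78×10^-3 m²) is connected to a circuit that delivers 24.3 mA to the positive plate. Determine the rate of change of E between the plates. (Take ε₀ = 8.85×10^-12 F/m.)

9.88×10^11 V/(m·s)

Charge continuity gives I_d = I = 0.0243 A between the plates.
Inverting I_d = ε₀ A dE/dt gives dE/dt = 0.0243 / (8.85×10^-12 · 2.78×10^-3) = 9.88×10^11 V/(m·s).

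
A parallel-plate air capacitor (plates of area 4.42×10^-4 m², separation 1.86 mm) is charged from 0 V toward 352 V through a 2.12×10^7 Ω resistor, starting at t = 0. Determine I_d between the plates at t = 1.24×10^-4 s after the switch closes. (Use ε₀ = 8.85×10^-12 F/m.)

1.03×10^-6 A

C = ε₀A/d = (8.85×10^-12)(4.42×10^-4)/(1.86×10^-3) = 2.103×10^-12 F, so τ = RC = 4.458×10^-5 s.
The conduction current is I(t) = (V₀/R) e^(−t/τ), and the displacement current between the plates equals it.
t/τ = 2.782; I_d = (352/2.12×10^7) · e^(−2.782) = (1.660×10^-5)(0.06191) = 1.03×10^-6 A.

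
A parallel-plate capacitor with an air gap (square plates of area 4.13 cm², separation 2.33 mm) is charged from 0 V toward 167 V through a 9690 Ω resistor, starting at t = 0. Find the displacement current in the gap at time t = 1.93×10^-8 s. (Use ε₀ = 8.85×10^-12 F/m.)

4.84×10^-3 A

With C = ε₀A/d = (8.85×10^-12)(4.13×10^-4)/(2.33×10^-3) = 1.569×10^-12 F, the time constant is τ = RC = 1.520×10^-8 s, so t/τ = 1.270 and e^(−t/τ) = 0.2808.
I_d = I_cond = (V₀/R) e^(−t/τ) = (0.01723)(0.2808) = 4.84×10^-3 A.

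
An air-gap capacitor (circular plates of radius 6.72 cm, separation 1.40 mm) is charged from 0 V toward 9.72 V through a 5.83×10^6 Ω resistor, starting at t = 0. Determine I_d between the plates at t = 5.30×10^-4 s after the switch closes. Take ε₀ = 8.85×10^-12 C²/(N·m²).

C = ε₀A/d = (8.85×10^-12)(0.01419)/(1.40×10^-3) = 8.970×10^-11 F and τ = RC = 5.230×10^-4 s. I_d in the gap equals the RC charging current.
I_d(t) = (V₀/R) e^(−t/τ) = 1.667×10^-6 · e^(−1.013) = 6.05×10^-7 A.

6.05×10^-7 A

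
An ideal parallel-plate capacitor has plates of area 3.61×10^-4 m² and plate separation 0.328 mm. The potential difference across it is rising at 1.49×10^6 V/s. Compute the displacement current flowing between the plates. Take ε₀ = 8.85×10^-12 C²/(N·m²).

The field between the plates is E = V/d, so dE/dt = (1.49×10^6)/(3.28×10^-4 m) = 4.543×10^9 V/(m·s).
I_d = ε₀ A (dE/dt) = (8.85×10^-12)(3.61×10^-4)(4.543×10^9) = 1.45×10^-5 A.

1.45×10^-5 A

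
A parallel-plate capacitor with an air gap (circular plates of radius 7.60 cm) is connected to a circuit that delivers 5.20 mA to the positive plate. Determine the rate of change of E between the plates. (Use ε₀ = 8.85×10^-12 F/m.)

3.24×10^10 V/(m·s)

By continuity, I_d in the gap equals the 5.20 mA flowing in the wire.
Then dE/dt = I_d/(ε₀A) = 3.24×10^10 V/(m·s).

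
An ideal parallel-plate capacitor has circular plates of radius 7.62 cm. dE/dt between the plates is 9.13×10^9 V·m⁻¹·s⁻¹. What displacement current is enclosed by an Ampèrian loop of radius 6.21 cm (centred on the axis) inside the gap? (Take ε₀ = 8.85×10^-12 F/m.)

9.79×10^-4 A

Total displacement current: I_d = ε₀(πR²)(dE/dt) = (8.85×10^-12)(0.01824)(9.13×10^9) = 1.474×10^-3 A.
Through an area πr² the displacement current is I_d·(πr²/πR²) = I_d (r/R)² = 9.79×10^-4 A.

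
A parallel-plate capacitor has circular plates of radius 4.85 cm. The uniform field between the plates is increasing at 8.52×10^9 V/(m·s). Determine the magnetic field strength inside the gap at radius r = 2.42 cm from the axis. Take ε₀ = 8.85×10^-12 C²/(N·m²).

1.15×10^-9 T

I_d = ε₀ dΦ_E/dt = ε₀ πR² (dE/dt) = (8.85×10^-12)(7.390×10^-3)(8.52×10^9) = 5.572×10^-4 A through the full plate area.
An Ampèrian loop of radius r encloses a fraction (r/R)² of I_d. Then B·2πr = μ₀ I_d (r/R)², giving B = μ₀ I_d r/(2πR²) = 1.15×10^-9 T.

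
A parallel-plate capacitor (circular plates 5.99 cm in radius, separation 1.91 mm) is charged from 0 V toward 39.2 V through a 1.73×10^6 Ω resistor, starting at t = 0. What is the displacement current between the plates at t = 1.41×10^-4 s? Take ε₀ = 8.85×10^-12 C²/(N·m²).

4.76×10^-6 A

With C = ε₀A/d = (8.85×10^-12)(0.01127)/(1.91×10^-3) = 5.222×10^-11 F, the time constant is τ = RC = 9.034×10^-5 s, so t/τ = 1.561 and e^(−t/τ) = 0.2099.
I_d = I_cond = (V₀/R) e^(−t/τ) = (2.266×10^-5)(0.2099) = 4.76×10^-6 A.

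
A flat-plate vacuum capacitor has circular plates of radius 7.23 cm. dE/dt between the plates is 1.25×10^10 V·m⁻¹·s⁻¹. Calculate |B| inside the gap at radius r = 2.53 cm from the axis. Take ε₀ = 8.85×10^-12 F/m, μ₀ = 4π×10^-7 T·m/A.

1.76×10^-9 T

Through the whole plate area (πR² = 0.01642 m²), I_d = ε₀ πR² dE/dt = 1.816×10^-3 A.
An Ampèrian loop of radius r encloses a fraction (r/R)² of I_d. Then B·2πr = μ₀ I_d (r/R)², giving B = μ₀ I_d r/(2πR²) = 1.76×10^-9 T.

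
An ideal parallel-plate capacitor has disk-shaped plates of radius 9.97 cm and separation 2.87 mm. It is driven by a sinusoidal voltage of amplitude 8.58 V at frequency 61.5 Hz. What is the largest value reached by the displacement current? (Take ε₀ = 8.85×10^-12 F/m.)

C = ε₀A/d = (8.85×10^-12)(0.03123)/(2.87×10^-3) = 9.630×10^-11 F; ω = 2πf = 386.4 rad/s.
I_d = C dV/dt, so |I_d|_max = C V₀ ω = (9.630×10^-11)(8.58)(386.4) = 3.19×10^-7 A.

3.19×10^-7 A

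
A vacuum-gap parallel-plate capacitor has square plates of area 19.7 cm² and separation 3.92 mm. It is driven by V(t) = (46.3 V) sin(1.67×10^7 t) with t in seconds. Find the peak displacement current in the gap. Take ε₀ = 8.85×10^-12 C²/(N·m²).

C = ε₀A/d = (8.85×10^-12)(1.97×10^-3)/(3.92×10^-3) = 4.448×10^-12 F; ω = 1.67×10^7 rad/s.
I_d = C dV/dt, so |I_d|_max = C V₀ ω = (4.448×10^-12)(46.3)(1.67×10^7) = 3.44×10^-3 A.

3.44×10^-3 A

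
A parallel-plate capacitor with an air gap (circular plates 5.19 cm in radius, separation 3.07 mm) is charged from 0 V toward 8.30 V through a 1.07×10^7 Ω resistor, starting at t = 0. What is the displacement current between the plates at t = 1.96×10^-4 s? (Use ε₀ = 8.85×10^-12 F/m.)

3.66×10^-7 A

With C = ε₀A/d = (8.85×10^-12)(8.462×10^-3)/(3.07×10^-3) = 2.439×10^-11 F, the time constant is τ = RC = 2.610×10^-4 s, so t/τ = 0.7510 and e^(−t/τ) = 0.4719.
I_d = I_cond = (V₀/R) e^(−t/τ) = (7.757×10^-7)(0.4719) = 3.66×10^-7 A.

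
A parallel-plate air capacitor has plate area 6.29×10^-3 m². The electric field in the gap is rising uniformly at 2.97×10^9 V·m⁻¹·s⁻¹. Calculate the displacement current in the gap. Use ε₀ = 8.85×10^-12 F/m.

1.65×10^-4 A

The displacement current is ε₀ times dΦ_E/dt = ε₀ A dE/dt = (8.85×10^-12)(6.29×10^-3)(2.97×10^9) = 1.65×10^-4 A.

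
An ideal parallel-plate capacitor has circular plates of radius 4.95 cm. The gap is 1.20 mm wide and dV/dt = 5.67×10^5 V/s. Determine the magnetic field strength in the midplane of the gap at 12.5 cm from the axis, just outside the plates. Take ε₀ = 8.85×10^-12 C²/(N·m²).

dE/dt = (dV/dt)/d = 4.725×10^8 V/(m·s); I_d = ε₀(πR²)(dE/dt) = (8.85×10^-12)(7.698×10^-3)(4.725×10^8) = 3.219×10^-5 A.
With r > R the enclosed displacement current is the full I_d; B = μ₀ I_d / (2πr) = 5.15×10^-11 T.

5.15×10^-11 T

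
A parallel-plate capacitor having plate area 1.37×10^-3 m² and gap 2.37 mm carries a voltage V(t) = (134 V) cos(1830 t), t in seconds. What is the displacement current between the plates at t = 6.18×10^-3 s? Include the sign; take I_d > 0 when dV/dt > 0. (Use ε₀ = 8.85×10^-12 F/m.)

C = ε₀A/d = (8.85×10^-12)(1.37×10^-3)/(2.37×10^-3) = 5.116×10^-12 F. dV/dt = V₀ω·−sin(ωt); at ωt = 11.3094 rad this factor is 0.9512.
I_d = C dV/dt = (5.116×10^-12)(134)(1830)(0.9512) = 1.19×10^-6 A.

1.19×10^-6 A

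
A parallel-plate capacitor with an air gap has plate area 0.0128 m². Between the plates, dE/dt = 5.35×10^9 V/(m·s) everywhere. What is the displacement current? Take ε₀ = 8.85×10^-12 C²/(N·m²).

6.06×10^-4 A

The displacement current is ε₀ times dΦ_E/dt = ε₀ A dE/dt = (8.85×10^-12)(0.0128)(5.35×10^9) = 6.06×10^-4 A.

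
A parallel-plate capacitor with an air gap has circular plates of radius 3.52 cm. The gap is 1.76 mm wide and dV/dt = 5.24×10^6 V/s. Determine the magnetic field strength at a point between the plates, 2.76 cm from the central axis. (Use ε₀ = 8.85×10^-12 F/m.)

4.57×10^-10 T

dE/dt = (dV/dt)/d = 2.977×10^9 V/(m·s); I_d = ε₀(πR²)(dE/dt) = (8.85×10^-12)(3.893×10^-3)(2.977×10^9) = 1.026×10^-4 A.
For r < R the Ampère–Maxwell law gives B(2πr) = μ₀ I_d (r²/R²), so B = μ₀ I_d r/(2πR²) = (4π×10^-7)(1.026×10^-4)(0.0276)/(2π·0.0352²) = 4.57×10^-10 T.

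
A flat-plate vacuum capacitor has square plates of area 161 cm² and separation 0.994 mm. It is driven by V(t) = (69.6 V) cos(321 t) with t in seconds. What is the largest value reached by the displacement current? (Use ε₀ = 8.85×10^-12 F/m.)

C = ε₀A/d = (8.85×10^-12)(0.0161)/(9.94×10^-4) = 1.433×10^-10 F; ω = 321 rad/s.
I_d = C dV/dt, so |I_d|_max = C V₀ ω = (1.433×10^-10)(69.6)(321) = 3.20×10^-6 A.

3.20×10^-6 A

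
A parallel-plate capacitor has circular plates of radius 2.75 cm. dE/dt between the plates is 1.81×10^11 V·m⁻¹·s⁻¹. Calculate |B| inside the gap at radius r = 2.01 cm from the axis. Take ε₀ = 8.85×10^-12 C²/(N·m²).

2.02×10^-8 T

I_d = ε₀ dΦ_E/dt = ε₀ πR² (dE/dt) = (8.85×10^-12)(2.376×10^-3)(1.81×10^11) = 3.806×10^-3 A through the full plate area.
An Ampèrian loop of radius r encloses a fraction (r/R)² of I_d. Then B·2πr = μ₀ I_d (r/R)², giving B = μ₀ I_d r/(2πR²) = 2.02×10^-8 T.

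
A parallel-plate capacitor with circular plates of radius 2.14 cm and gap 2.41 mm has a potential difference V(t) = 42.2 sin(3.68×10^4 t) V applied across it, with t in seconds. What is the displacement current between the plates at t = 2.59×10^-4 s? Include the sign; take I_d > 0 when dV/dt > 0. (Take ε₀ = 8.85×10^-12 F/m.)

-8.16×10^-6 A

C = ε₀A/d = (8.85×10^-12)(1.439×10^-3)/(2.41×10^-3) = 5.284×10^-12 F. dV/dt = V₀ω·cos(ωt); at ωt = 9.5312 rad this factor is -0.9943.
I_d = C dV/dt = (5.284×10^-12)(42.2)(3.68×10^4)(-0.9943) = -8.16×10^-6 A.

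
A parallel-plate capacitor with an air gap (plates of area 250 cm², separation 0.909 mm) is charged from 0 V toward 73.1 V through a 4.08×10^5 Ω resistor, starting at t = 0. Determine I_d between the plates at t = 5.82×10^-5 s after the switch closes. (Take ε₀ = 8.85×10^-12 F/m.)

With C = ε₀A/d = (8.85×10^-12)(0.0250)/(9.09×10^-4) = 2.434×10^-10 F, the time constant is τ = RC = 9.931×10^-5 s, so t/τ = 0.5860 and e^(−t/τ) = 0.5565.
I_d = I_cond = (V₀/R) e^(−t/τ) = (1.792×10^-4)(0.5565) = 9.97×10^-5 A.

9.97×10^-5 A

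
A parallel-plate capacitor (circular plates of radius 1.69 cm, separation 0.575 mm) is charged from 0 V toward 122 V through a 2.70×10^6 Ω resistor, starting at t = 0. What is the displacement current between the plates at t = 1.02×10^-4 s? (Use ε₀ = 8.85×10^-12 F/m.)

C = ε₀A/d = (8.85×10^-12)(8.973×10^-4)/(5.75×10^-4) = 1.381×10^-11 F and τ = RC = 3.729×10^-5 s. I_d in the gap equals the RC charging current.
I_d(t) = (V₀/R) e^(−t/τ) = 4.519×10^-5 · e^(−2.735) = 2.93×10^-6 A.

2.93×10^-6 A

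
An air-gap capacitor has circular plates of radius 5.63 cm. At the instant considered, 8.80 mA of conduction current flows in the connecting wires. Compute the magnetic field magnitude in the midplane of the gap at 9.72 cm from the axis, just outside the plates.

1.81×10^-8 T

By continuity the displacement current in the gap matches the conduction current: I_d = 8.80×10^-3 A.
With r > R the enclosed displacement current is the full I_d; B = μ₀ I_d / (2πr) = 1.81×10^-8 T.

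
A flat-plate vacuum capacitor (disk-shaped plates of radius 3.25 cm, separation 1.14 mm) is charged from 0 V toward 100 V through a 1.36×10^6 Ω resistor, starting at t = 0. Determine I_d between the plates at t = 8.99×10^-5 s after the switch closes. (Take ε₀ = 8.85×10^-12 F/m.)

5.65×10^-6 A

C = ε₀A/d = (8.85×10^-12)(3.318×10^-3)/(1.14×10^-3) = 2.576×10^-11 F and τ = RC = 3.503×10^-5 s. I_d in the gap equals the RC charging current.
I_d(t) = (V₀/R) e^(−t/τ) = 7.353×10^-5 · e^(−2.566) = 5.65×10^-6 A.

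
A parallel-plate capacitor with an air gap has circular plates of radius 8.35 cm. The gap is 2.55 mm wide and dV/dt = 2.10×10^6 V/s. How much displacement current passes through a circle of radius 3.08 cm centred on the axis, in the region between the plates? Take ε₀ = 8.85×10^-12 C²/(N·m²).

I_d = C dV/dt with C = ε₀πR²/d = 7.601×10^-11 F, so I_d = (7.601×10^-11)(2.10×10^6) = 1.596×10^-4 A.
Since J_d is uniform, the enclosed fraction is (r/R)² = 0.1361, giving I_d,enc = 2.17×10^-5 A.

2.17×10^-5 A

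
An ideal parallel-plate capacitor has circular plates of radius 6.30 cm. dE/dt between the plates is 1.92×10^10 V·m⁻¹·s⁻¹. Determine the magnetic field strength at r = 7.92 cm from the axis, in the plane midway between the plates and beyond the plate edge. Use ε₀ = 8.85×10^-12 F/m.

Through the whole plate area (πR² = 0.01247 m²), I_d = ε₀ πR² dE/dt = 2.119×10^-3 A.
With r > R the enclosed displacement current is the full I_d; B = μ₀ I_d / (2πr) = 5.35×10^-9 T.

5.35×10^-9 T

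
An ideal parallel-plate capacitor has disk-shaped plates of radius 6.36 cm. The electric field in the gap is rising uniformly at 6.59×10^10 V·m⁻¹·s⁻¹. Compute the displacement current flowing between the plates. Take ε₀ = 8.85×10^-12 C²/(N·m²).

The displacement current is ε₀ times dΦ_E/dt = ε₀ A dE/dt = (8.85×10^-12)(0.01271)(6.59×10^10) = 7.41×10^-3 A.

7.41×10^-3 A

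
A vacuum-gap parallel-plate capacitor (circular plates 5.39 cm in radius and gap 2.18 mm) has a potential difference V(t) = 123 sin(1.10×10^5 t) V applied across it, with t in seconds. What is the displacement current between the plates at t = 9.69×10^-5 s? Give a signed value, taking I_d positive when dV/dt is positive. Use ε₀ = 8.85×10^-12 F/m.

dE/dt = (V₀ω/d)·cos(ωt) with ωt = 10.659 rad: (123)(1.10×10^5)(-0.3303)/(2.18×10^-3) = -2.050×10^9 V/(m·s).
I_d = ε₀ A dE/dt = (8.85×10^-12)(9.127×10^-3)(-2.050×10^9) = -1.66×10^-4 A.

-1.66×10^-4 A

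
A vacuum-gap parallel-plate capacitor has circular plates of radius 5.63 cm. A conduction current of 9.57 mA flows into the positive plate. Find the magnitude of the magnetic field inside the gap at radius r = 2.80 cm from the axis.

By continuity the displacement current in the gap matches the conduction current: I_d = 9.57×10^-3 A.
For r < R the Ampère–Maxwell law gives B(2πr) = μ₀ I_d (r²/R²), so B = μ₀ I_d r/(2πR²) = (4π×10^-7)(9.57×10^-3)(0.0280)/(2π·0.0563²) = 1.69×10^-8 T.

1.69×10^-8 T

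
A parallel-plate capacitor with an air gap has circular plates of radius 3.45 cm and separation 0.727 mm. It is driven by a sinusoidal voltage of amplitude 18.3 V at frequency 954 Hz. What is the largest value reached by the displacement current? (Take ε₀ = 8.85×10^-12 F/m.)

C = ε₀A/d = (8.85×10^-12)(3.739×10^-3)/(7.27×10^-4) = 4.552×10^-11 F; ω = 2πf = 5994 rad/s.
I_d = C dV/dt, so |I_d|_max = C V₀ ω = (4.552×10^-11)(18.3)(5994) = 4.99×10^-6 A.

4.99×10^-6 A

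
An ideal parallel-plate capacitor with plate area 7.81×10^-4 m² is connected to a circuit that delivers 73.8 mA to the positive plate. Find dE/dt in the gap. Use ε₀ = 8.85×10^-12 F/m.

The displacement current between the plates equals the conduction current, I_d = 73.8 mA.
Inverting I_d = ε₀ A dE/dt gives dE/dt = 0.0738 / (8.85×10^-12 · 7.81×10^-4) = 1.07×10^13 V/(m·s).

1.07×10^13 V/(m·s)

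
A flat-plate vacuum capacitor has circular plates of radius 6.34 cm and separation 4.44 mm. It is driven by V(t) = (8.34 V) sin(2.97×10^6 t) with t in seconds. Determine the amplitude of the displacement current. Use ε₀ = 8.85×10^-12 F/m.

C = ε₀A/d = (8.85×10^-12)(0.01263)/(4.44×10^-3) = 2.517×10^-11 F; ω = 2.97×10^6 rad/s.
I_d = C dV/dt, so |I_d|_max = C V₀ ω = (2.517×10^-11)(8.34)(2.97×10^6) = 6.23×10^-4 A.

6.23×10^-4 A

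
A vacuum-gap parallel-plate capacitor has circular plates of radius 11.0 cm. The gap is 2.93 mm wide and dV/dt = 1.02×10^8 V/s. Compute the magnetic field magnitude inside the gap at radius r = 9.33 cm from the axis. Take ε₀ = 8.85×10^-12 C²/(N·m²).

1.81×10^-8 T

I_d = C dV/dt with C = ε₀πR²/d = 1.148×10^-10 F, so I_d = (1.148×10^-10)(1.02×10^8) = 0.01171 A.
For r < R the Ampère–Maxwell law gives B(2πr) = μ₀ I_d (r²/R²), so B = μ₀ I_d r/(2πR²) = (4π×10^-7)(0.01171)(0.0933)/(2π·0.110²) = 1.81×10^-8 T.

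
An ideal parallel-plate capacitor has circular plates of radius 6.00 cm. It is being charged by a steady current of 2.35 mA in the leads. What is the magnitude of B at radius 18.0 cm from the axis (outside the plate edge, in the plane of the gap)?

By continuity the displacement current in the gap matches the conduction current: I_d = 2.35×10^-3 A.
Outside the plates the loop encloses all of I_d, so B·2πr = μ₀ I_d and B = 2.61×10^-9 T.

2.61×10^-9 T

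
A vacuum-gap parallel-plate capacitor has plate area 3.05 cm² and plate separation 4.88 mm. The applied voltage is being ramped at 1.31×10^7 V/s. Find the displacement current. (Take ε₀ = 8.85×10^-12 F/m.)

C = ε₀A/d = (8.85×10^-12)(3.05×10^-4)/(4.88×10^-3) = 5.531×10^-13 F.
I_d = C dV/dt = (5.531×10^-13)(1.31×10^7) = 7.25×10^-6 A.

7.25×10^-6 A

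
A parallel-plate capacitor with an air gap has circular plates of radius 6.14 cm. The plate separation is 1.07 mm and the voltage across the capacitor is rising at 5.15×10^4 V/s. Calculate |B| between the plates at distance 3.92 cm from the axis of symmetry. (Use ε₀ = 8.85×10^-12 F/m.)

1.05×10^-11 T

With E = V/d, dE/dt = 4.813×10^7 V/(m·s) and πR² = 0.01184 m², giving I_d = ε₀ πR² dE/dt = 5.043×10^-6 A.
An Ampèrian loop of radius r encloses a fraction (r/R)² of I_d. Then B·2πr = μ₀ I_d (r/R)², giving B = μ₀ I_d r/(2πR²) = 1.05×10^-11 T.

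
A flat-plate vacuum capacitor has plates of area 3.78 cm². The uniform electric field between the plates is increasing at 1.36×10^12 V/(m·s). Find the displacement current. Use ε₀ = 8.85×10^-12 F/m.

I_d = ε₀ A (dE/dt) = (8.85×10^-12)(3.78×10^-4 m²)(1.36×10^12) = 4.55×10^-3 A.

4.55×10^-3 A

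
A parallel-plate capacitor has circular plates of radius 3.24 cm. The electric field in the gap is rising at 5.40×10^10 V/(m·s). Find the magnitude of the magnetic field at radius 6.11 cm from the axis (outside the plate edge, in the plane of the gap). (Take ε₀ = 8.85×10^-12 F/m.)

I_d = ε₀ dΦ_E/dt = ε₀ πR² (dE/dt) = (8.85×10^-12)(3.298×10^-3)(5.40×10^10) = 1.576×10^-3 A through the full plate area.
For r ≥ R the full I_d is enclosed: B = μ₀ I_d/(2πr) = (4π×10^-7)(1.576×10^-3)/(2π·0.0611) = 5.16×10^-9 T.

5.16×10^-9 T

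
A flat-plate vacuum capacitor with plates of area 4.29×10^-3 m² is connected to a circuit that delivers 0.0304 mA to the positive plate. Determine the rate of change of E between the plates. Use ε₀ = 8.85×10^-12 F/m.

8.01×10^8 V/(m·s)

By continuity, I_d in the gap equals the 0.0304 mA flowing in the wire.
Then dE/dt = I_d/(ε₀A) = 8.01×10^8 V/(m·s).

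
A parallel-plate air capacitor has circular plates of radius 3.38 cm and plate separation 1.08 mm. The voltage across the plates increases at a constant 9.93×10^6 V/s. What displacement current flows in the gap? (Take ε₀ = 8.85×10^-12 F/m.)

2.92×10^-4 A

The displacement current equals the charging current C dV/dt. With C = ε₀A/d = (8.85×10^-12)(3.589×10^-3)/(1.08×10^-3) = 2.941×10^-11 F, I_d = (2.941×10^-11)(9.93×10^6) = 2.92×10^-4 A.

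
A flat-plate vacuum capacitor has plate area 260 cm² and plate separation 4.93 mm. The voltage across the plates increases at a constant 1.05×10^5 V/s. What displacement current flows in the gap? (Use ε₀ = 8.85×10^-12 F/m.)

4.90×10^-6 A

C = ε₀A/d = (8.85×10^-12)(0.0260)/(4.93×10^-3) = 4.667×10^-11 F.
I_d = C dV/dt = (4.667×10^-11)(1.05×10^5) = 4.90×10^-6 A.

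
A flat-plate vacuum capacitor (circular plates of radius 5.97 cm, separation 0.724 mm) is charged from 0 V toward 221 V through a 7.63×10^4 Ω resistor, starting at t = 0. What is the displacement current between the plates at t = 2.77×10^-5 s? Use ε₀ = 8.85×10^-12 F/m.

2.04×10^-4 A

C = ε₀A/d = (8.85×10^-12)(0.01120)/(7.24×10^-4) = 1.369×10^-10 F and τ = RC = 1.045×10^-5 s. I_d in the gap equals the RC charging current.
I_d(t) = (V₀/R) e^(−t/τ) = 2.896×10^-3 · e^(−2.651) = 2.04×10^-4 A.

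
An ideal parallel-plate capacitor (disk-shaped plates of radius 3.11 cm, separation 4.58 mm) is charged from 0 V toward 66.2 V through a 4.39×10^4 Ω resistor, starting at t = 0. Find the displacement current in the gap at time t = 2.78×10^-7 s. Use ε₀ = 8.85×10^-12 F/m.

C = ε₀A/d = (8.85×10^-12)(3.039×10^-3)/(4.58×10^-3) = 5.872×10^-12 F and τ = RC = 2.578×10^-7 s. I_d in the gap equals the RC charging current.
I_d(t) = (V₀/R) e^(−t/τ) = 1.508×10^-3 · e^(−1.078) = 5.13×10^-4 A.

5.13×10^-4 A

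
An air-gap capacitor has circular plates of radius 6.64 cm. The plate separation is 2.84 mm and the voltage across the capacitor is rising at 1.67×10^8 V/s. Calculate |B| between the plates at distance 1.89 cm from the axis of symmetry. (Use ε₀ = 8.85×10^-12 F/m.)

dE/dt = (dV/dt)/d = 5.880×10^10 V/(m·s); I_d = ε₀(πR²)(dE/dt) = (8.85×10^-12)(0.01385)(5.880×10^10) = 7.207×10^-3 A.
An Ampèrian loop of radius r encloses a fraction (r/R)² of I_d. Then B·2πr = μ₀ I_d (r/R)², giving B = μ₀ I_d r/(2πR²) = 6.18×10^-9 T.

6.18×10^-9 T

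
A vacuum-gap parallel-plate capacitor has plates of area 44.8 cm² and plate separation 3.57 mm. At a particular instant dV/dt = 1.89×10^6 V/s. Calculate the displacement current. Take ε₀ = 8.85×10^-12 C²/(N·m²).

E = V/d so dE/dt = (dV/dt)/d = 5.294×10^8 V/(m·s), and I_d = ε₀ A dE/dt = (8.85×10^-12)(4.48×10^-3)(5.294×10^8) = 2.10×10^-5 A.

2.10×10^-5 A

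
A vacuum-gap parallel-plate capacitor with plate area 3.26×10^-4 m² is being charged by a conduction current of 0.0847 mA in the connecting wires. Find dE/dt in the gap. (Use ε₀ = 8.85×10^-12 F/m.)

2.94×10^10 V/(m·s)

The displacement current between the plates equals the conduction current, I_d = 0.0847 mA.
Then dE/dt = I_d/(ε₀A) = 2.94×10^10 V/(m·s).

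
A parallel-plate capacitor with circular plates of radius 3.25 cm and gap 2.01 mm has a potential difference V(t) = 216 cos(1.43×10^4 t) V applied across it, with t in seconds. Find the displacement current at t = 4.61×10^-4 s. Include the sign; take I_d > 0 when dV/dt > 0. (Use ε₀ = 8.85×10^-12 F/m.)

-1.37×10^-5 A

dE/dt = (V₀ω/d)·−sin(ωt) with ωt = 6.5923 rad: (216)(1.43×10^4)(-0.3042)/(2.01×10^-3) = -4.675×10^8 V/(m·s).
I_d = ε₀ A dE/dt = (8.85×10^-12)(3.318×10^-3)(-4.675×10^8) = -1.37×10^-5 A.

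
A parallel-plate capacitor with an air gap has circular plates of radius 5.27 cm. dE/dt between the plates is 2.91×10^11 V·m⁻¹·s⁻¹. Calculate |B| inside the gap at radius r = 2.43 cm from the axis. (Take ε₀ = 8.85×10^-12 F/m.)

3.93×10^-8 T

Through the whole plate area (πR² = 8.725×10^-3 m²), I_d = ε₀ πR² dE/dt = 0.02247 A.
∮B·dl = μ₀ I_d,enc with I_d,enc = I_d r²/R² = 4.777×10^-3 A; so B = μ₀ I_d,enc/(2πr) = 3.93×10^-8 T.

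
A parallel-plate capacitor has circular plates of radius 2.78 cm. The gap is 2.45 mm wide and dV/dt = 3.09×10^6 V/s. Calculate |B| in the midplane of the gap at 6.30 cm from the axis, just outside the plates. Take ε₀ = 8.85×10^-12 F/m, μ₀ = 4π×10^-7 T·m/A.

dE/dt = (dV/dt)/d = 1.261×10^9 V/(m·s); I_d = ε₀(πR²)(dE/dt) = (8.85×10^-12)(2.428×10^-3)(1.261×10^9) = 2.710×10^-5 A.
Outside the plates the loop encloses all of I_d, so B·2πr = μ₀ I_d and B = 8.60×10^-11 T.

8.60×10^-11 T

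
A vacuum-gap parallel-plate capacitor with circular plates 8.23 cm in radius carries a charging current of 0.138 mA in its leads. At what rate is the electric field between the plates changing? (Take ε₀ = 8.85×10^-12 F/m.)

7.33×10^8 V/(m·s)

By continuity, I_d in the gap equals the 0.138 mA flowing in the wire.
Inverting I_d = ε₀ A dE/dt gives dE/dt = 1.38×10^-4 / (8.85×10^-12 · 0.02128) = 7.33×10^8 V/(m·s).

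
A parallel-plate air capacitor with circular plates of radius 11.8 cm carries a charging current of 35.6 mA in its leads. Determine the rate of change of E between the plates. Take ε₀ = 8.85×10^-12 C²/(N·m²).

By continuity, I_d in the gap equals the 35.6 mA flowing in the wire.
Inverting I_d = ε₀ A dE/dt gives dE/dt = 0.0356 / (8.85×10^-12 · 0.04374) = 9.20×10^10 V/(m·s).

9.20×10^10 V/(m·s)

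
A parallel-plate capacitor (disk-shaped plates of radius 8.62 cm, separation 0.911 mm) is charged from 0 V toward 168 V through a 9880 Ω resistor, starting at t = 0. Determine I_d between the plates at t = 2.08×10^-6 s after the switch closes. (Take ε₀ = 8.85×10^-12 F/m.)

6.72×10^-3 A

C = ε₀A/d = (8.85×10^-12)(0.02334)/(9.11×10^-4) = 2.267×10^-10 F and τ = RC = 2.240×10^-6 s. I_d in the gap equals the RC charging current.
I_d(t) = (V₀/R) e^(−t/τ) = 0.01700 · e^(−0.9286) = 6.72×10^-3 A.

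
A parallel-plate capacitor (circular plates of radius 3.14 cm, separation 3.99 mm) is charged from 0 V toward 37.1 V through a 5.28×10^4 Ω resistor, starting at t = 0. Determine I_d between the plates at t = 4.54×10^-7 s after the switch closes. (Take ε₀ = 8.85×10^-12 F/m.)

2.01×10^-4 A

C = ε₀A/d = (8.85×10^-12)(3.097×10^-3)/(3.99×10^-3) = 6.869×10^-12 F, so τ = RC = 3.627×10^-7 s.
The conduction current is I(t) = (V₀/R) e^(−t/τ), and the displacement current between the plates equals it.
t/τ = 1.252; I_d = (37.1/5.28×10^4) · e^(−1.252) = (7.027×10^-4)(0.2859) = 2.01×10^-4 A.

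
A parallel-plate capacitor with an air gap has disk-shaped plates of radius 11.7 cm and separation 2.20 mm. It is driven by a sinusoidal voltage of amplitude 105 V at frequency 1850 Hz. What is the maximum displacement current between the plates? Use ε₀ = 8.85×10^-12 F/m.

2.11×10^-4 A

(dE/dt)_max = V₀ω/d = 5.546×10^8 V/(m·s); ω = 2πf = 1.162×10^4 rad/s.
I_d,max = ε₀ A (dE/dt)_max = (8.85×10^-12)(0.04301)(5.546×10^8) = 2.11×10^-4 A.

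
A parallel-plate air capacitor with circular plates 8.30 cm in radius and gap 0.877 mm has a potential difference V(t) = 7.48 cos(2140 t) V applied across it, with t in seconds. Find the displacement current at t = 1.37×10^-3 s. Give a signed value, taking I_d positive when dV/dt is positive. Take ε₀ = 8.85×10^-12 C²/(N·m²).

-7.28×10^-7 A

dE/dt = (V₀ω/d)·−sin(ωt) with ωt = 2.9318 rad: (7.48)(2140)(-0.2083)/(8.77×10^-4) = -3.802×10^6 V/(m·s).
I_d = ε₀ A dE/dt = (8.85×10^-12)(0.02164)(-3.802×10^6) = -7.28×10^-7 A.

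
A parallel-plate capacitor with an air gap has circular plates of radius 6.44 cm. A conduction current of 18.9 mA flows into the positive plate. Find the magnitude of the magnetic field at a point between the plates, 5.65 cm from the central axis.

5.15×10^-8 T

By continuity the displacement current in the gap matches the conduction current: I_d = 0.0189 A.
An Ampèrian loop of radius r encloses a fraction (r/R)² of I_d. Then B·2πr = μ₀ I_d (r/R)², giving B = μ₀ I_d r/(2πR²) = 5.15×10^-8 T.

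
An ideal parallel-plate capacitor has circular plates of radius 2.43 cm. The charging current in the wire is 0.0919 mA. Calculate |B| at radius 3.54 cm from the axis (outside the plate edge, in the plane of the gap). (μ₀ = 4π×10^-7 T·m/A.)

5.19×10^-10 T

Between the plates the displacement current equals the wire current: I_d = 0.0919 mA = 9.19×10^-5 A.
With r > R the enclosed displacement current is the full I_d; B = μ₀ I_d / (2πr) = 5.19×10^-10 T.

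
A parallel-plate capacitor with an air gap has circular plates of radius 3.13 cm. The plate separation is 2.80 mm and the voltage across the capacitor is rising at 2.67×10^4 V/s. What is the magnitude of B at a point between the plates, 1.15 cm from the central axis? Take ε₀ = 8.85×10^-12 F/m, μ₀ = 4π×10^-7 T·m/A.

dE/dt = (dV/dt)/d = 9.536×10^6 V/(m·s); I_d = ε₀(πR²)(dE/dt) = (8.85×10^-12)(3.078×10^-3)(9.536×10^6) = 2.598×10^-7 A.
∮B·dl = μ₀ I_d,enc with I_d,enc = I_d r²/R² = 3.507×10^-8 A; so B = μ₀ I_d,enc/(2πr) = 6.10×10^-13 T.

6.10×10^-13 T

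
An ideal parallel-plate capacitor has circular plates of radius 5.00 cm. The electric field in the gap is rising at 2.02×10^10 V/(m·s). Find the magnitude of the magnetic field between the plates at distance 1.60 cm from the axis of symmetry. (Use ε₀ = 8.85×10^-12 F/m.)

1.80×10^-9 T

Total displacement current: I_d = ε₀(πR²)(dE/dt) = (8.85×10^-12)(7.854×10^-3)(2.02×10^10) = 1.404×10^-3 A.
An Ampèrian loop of radius r encloses a fraction (r/R)² of I_d. Then B·2πr = μ₀ I_d (r/R)², giving B = μ₀ I_d r/(2πR²) = 1.80×10^-9 T.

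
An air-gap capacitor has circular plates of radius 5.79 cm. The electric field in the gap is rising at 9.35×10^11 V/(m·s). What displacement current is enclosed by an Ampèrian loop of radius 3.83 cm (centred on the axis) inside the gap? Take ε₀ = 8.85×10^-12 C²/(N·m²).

0.0381 A

Total displacement current: I_d = ε₀(πR²)(dE/dt) = (8.85×10^-12)(0.01053)(9.35×10^11) = 0.08713 A.
The field is uniform, so I_d,enc = I_d (r/R)² = (0.08713)(3.83/5.79)² = 0.0381 A.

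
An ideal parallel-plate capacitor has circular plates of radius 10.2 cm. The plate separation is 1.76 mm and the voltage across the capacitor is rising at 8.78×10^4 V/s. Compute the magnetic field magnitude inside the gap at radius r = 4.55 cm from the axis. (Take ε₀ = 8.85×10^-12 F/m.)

1.26×10^-11 T

I_d = C dV/dt with C = ε₀πR²/d = 1.644×10^-10 F, so I_d = (1.644×10^-10)(8.78×10^4) = 1.443×10^-5 A.
An Ampèrian loop of radius r encloses a fraction (r/R)² of I_d. Then B·2πr = μ₀ I_d (r/R)², giving B = μ₀ I_d r/(2πR²) = 1.26×10^-11 T.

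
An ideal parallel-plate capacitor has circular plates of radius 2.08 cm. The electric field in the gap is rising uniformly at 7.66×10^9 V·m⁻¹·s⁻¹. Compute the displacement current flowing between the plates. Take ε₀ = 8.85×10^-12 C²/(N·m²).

9.21×10^-5 A

I_d = ε₀ A (dE/dt) = (8.85×10^-12)(1.359×10^-3 m²)(7.66×10^9) = 9.21×10^-5 A.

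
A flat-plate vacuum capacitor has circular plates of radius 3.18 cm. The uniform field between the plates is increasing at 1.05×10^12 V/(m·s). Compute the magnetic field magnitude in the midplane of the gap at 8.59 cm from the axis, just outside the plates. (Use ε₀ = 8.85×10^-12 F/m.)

Through the whole plate area (πR² = 3.177×10^-3 m²), I_d = ε₀ πR² dE/dt = 0.02952 A.
Outside the plates the loop encloses all of I_d, so B·2πr = μ₀ I_d and B = 6.87×10^-8 T.

6.87×10^-8 T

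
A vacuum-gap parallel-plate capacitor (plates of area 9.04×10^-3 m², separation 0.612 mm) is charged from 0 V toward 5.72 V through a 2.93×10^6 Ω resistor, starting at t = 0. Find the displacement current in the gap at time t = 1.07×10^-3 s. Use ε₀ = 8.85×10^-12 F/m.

1.19×10^-7 A

With C = ε₀A/d = (8.85×10^-12)(9.04×10^-3)/(6.12×10^-4) = 1.307×10^-10 F, the time constant is τ = RC = 3.830×10^-4 s, so t/τ = 2.794 and e^(−t/τ) = 0.06118.
I_d = I_cond = (V₀/R) e^(−t/τ) = (1.952×10^-6)(0.06118) = 1.19×10^-7 A.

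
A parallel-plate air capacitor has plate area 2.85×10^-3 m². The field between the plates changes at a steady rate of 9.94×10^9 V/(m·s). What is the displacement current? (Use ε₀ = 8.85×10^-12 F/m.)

The displacement current is ε₀ times dΦ_E/dt = ε₀ A dE/dt = (8.85×10^-12)(2.85×10^-3)(9.94×10^9) = 2.51×10^-4 A.

2.51×10^-4 A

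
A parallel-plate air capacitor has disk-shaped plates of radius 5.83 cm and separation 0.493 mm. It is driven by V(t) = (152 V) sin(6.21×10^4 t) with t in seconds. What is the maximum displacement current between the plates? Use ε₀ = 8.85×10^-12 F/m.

1.81×10^-3 A

C = ε₀A/d = (8.85×10^-12)(0.01068)/(4.93×10^-4) = 1.917×10^-10 F; ω = 6.21×10^4 rad/s.
I_d = C dV/dt, so |I_d|_max = C V₀ ω = (1.917×10^-10)(152)(6.21×10^4) = 1.81×10^-3 A.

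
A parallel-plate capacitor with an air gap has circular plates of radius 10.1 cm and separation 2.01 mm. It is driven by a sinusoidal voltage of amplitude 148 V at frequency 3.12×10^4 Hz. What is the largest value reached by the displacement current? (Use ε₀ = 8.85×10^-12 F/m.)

(dE/dt)_max = V₀ω/d = 1.443×10^10 V/(m·s); ω = 2πf = 1.960×10^5 rad/s.
I_d,max = ε₀ A (dE/dt)_max = (8.85×10^-12)(0.03205)(1.443×10^10) = 4.09×10^-3 A.

4.09×10^-3 A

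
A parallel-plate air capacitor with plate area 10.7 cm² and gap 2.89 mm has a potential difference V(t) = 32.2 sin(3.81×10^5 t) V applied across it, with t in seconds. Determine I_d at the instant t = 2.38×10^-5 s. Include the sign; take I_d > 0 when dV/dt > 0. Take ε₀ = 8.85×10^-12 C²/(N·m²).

dV/dt = (32.2)(3.81×10^5)·cos(9.0678) = -1.149×10^7 V/s.
I_d = C dV/dt with C = ε₀A/d = (8.85×10^-12)(1.07×10^-3)/(2.89×10^-3) = 3.277×10^-12 F, so I_d = (3.277×10^-12)(-1.149×10^7) = -3.77×10^-5 A.

-3.77×10^-5 A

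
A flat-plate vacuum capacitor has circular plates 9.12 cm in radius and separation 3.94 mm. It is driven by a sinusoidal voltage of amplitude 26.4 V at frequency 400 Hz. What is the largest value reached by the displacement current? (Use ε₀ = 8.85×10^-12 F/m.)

3.89×10^-6 A

C = ε₀A/d = (8.85×10^-12)(0.02613)/(3.94×10^-3) = 5.869×10^-11 F; ω = 2πf = 2513 rad/s.
I_d = C dV/dt, so |I_d|_max = C V₀ ω = (5.869×10^-11)(26.4)(2513) = 3.89×10^-6 A.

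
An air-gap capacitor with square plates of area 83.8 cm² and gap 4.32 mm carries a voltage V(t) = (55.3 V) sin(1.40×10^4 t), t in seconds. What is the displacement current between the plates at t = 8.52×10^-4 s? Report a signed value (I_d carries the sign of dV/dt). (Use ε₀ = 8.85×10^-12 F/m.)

1.07×10^-5 A

dV/dt = (55.3)(1.40×10^4)·cos(11.928) = 6.217×10^5 V/s.
I_d = C dV/dt with C = ε₀A/d = (8.85×10^-12)(8.38×10^-3)/(4.32×10^-3) = 1.717×10^-11 F, so I_d = (1.717×10^-11)(6.217×10^5) = 1.07×10^-5 A.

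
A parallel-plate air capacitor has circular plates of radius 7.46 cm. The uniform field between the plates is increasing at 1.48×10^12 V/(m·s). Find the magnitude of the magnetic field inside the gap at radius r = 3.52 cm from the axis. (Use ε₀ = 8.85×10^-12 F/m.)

Total displacement current: I_d = ε₀(πR²)(dE/dt) = (8.85×10^-12)(0.01748)(1.48×10^12) = 0.2290 A.
∮B·dl = μ₀ I_d,enc with I_d,enc = I_d r²/R² = 0.05099 A; so B = μ₀ I_d,enc/(2πr) = 2.90×10^-7 T.

2.90×10^-7 T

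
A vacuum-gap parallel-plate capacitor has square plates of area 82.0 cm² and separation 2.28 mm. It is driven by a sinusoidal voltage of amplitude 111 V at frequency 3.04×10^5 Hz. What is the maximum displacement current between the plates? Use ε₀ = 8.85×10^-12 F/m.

6.75×10^-3 A

C = ε₀A/d = (8.85×10^-12)(8.20×10^-3)/(2.28×10^-3) = 3.183×10^-11 F; ω = 2πf = 1.910×10^6 rad/s.
I_d = C dV/dt, so |I_d|_max = C V₀ ω = (3.183×10^-11)(111)(1.910×10^6) = 6.75×10^-3 A.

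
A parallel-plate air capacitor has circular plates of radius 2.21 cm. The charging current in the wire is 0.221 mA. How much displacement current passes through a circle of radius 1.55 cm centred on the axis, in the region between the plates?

Between the plates the displacement current equals the wire current: I_d = 0.221 mA = 2.21×10^-4 A.
Since J_d is uniform, the enclosed fraction is (r/R)² = 0.4919, giving I_d,enc = 1.09×10^-4 A.

1.09×10^-4 A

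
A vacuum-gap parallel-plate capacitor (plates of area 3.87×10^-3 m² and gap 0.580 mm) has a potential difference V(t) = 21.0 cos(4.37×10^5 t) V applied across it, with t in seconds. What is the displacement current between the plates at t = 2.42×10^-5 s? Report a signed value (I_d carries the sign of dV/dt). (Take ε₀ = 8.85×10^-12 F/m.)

dE/dt = (V₀ω/d)·−sin(ωt) with ωt = 10.5754 rad: (21.0)(4.37×10^5)(0.9130)/(5.80×10^-4) = 1.445×10^10 V/(m·s).
I_d = ε₀ A dE/dt = (8.85×10^-12)(3.87×10^-3)(1.445×10^10) = 4.95×10^-4 A.

4.95×10^-4 A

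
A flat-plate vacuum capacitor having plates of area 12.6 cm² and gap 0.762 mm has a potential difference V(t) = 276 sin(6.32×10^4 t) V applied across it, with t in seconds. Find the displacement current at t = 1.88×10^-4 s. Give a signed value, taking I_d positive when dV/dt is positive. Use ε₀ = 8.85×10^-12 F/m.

1.98×10^-4 A

dV/dt = (276)(6.32×10^4)·cos(11.8816) = 1.351×10^7 V/s.
I_d = C dV/dt with C = ε₀A/d = (8.85×10^-12)(1.26×10^-3)/(7.62×10^-4) = 1.463×10^-11 F, so I_d = (1.463×10^-11)(1.351×10^7) = 1.98×10^-4 A.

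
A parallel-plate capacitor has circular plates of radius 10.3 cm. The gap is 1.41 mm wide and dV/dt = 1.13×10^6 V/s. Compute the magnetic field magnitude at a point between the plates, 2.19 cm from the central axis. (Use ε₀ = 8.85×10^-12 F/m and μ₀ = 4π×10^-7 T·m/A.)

9.76×10^-11 T

I_d = C dV/dt with C = ε₀πR²/d = 2.092×10^-10 F, so I_d = (2.092×10^-10)(1.13×10^6) = 2.364×10^-4 A.
An Ampèrian loop of radius r encloses a fraction (r/R)² of I_d. Then B·2πr = μ₀ I_d (r/R)², giving B = μ₀ I_d r/(2πR²) = 9.76×10^-11 T.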